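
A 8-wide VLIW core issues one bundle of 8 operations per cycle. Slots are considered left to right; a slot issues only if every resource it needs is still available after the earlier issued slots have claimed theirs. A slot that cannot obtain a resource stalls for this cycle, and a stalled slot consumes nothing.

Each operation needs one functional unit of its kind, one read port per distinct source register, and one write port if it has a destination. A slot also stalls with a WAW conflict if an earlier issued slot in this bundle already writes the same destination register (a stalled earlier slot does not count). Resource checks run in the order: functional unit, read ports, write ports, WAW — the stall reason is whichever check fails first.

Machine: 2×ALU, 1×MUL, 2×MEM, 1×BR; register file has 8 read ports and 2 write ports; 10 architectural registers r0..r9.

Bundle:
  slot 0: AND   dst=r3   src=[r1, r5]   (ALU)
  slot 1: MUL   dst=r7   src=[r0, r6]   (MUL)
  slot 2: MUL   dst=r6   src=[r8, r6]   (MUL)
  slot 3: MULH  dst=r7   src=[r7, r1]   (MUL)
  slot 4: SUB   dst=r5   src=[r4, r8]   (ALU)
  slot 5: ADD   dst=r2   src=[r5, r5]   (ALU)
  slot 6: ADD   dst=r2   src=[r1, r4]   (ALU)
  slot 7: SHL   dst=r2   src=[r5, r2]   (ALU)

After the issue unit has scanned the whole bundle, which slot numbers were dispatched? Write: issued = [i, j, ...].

issued = [0, 1]

slot 0 (ALU): ISSUE — free A1,Mu1,Ld2,B1 rp6 wp1
slot 1 (MUL): ISSUE — free A1,Mu0,Ld2,B1 rp4 wp0
slot 2 (MUL): stall FU — free A1,Mu0,Ld2,B1 rp4 wp0
slot 3 (MUL): stall FU — free A1,Mu0,Ld2,B1 rp4 wp0
slot 4 (ALU): stall WR_PORT — free A1,Mu0,Ld2,B1 rp4 wp0
slot 5 (ALU): stall WR_PORT — free A1,Mu0,Ld2,B1 rp4 wp0
slot 6 (ALU): stall WR_PORT — free A1,Mu0,Ld2,B1 rp4 wp0
slot 7 (ALU): stall WR_PORT — free A1,Mu0,Ld2,B1 rp4 wp0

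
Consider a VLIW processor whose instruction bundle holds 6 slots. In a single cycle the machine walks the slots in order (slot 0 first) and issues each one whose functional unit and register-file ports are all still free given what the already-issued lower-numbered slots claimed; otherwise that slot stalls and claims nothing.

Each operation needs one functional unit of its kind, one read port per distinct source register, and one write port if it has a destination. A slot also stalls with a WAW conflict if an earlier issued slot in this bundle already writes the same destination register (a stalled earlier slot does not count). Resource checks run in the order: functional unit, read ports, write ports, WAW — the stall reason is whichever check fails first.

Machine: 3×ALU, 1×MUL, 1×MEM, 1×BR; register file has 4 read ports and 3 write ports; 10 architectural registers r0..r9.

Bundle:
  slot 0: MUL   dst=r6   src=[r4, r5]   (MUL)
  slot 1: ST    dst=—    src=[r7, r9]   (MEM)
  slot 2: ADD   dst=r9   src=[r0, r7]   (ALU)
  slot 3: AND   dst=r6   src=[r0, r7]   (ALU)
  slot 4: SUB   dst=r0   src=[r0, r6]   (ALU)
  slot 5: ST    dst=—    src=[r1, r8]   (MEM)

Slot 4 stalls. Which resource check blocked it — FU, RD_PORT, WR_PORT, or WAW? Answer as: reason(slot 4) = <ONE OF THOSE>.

reason(slot 4) = RD_PORT

slot 0 (MUL): ISSUE — free A3,Mu0,Ld1,B1 rp2 wp2
slot 1 (MEM): ISSUE — free A3,Mu0,Ld0,B1 rp0 wp2
slot 2 (ALU): stall RD_PORT — free A3,Mu0,Ld0,B1 rp0 wp2
slot 3 (ALU): stall RD_PORT — free A3,Mu0,Ld0,B1 rp0 wp2
slot 4 (ALU): stall RD_PORT — free A3,Mu0,Ld0,B1 rp0 wp2
slot 5 (MEM): stall FU — free A3,Mu0,Ld0,B1 rp0 wp2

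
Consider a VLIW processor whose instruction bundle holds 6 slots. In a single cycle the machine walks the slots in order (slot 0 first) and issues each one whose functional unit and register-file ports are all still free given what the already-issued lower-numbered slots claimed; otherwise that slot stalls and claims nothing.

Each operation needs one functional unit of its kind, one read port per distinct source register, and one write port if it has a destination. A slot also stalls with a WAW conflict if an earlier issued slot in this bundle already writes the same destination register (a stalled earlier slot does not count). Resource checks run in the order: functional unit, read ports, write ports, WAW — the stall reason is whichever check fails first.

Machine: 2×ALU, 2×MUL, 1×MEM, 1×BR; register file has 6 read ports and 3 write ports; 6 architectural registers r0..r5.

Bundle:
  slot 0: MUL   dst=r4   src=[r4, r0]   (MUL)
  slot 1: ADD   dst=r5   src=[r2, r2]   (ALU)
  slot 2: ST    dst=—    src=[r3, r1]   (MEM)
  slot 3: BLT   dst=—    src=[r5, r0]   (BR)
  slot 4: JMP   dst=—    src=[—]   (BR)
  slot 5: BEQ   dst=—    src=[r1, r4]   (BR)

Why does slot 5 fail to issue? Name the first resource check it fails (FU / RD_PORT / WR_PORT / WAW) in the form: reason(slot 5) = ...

(0) want 1×MUL +2rd +1wr — yes → AL2|MU1|ME1|BR1|rd4|wr2
(1) want 1×ALU +1rd +1wr — yes → AL1|MU1|ME1|BR1|rd3|wr1
(2) want 1×MEM +2rd +0wr — yes → AL1|MU1|ME0|BR1|rd1|wr1
(3) want 1×BR +2rd +0wr — RD_PORT → AL1|MU1|ME0|BR1|rd1|wr1
(4) want 1×BR +0rd +0wr — yes → AL1|MU1|ME0|BR0|rd1|wr1
(5) want 1×BR +2rd +0wr — FU → AL1|MU1|ME0|BR0|rd1|wr1

reason(slot 5) = FU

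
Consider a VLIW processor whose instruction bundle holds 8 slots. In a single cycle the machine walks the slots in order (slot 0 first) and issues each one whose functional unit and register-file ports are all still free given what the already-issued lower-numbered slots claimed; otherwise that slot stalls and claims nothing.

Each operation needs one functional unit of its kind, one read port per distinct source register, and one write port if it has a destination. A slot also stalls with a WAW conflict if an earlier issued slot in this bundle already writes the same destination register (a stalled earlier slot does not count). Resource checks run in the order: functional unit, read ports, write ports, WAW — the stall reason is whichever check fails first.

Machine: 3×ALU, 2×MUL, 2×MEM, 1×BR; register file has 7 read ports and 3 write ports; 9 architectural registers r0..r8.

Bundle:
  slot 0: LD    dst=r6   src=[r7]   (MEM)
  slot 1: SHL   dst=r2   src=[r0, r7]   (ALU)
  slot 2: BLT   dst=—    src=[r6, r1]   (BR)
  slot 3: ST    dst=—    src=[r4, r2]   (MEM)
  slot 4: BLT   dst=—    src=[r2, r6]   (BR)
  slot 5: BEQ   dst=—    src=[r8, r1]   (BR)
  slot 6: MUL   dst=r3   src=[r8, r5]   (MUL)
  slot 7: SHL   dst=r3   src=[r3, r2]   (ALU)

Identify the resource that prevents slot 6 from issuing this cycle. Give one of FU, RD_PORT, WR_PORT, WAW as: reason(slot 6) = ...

(0) want 1×MEM +1rd +1wr — yes → AL3|MU2|ME1|BR1|rd6|wr2
(1) want 1×ALU +2rd +1wr — yes → AL2|MU2|ME1|BR1|rd4|wr1
(2) want 1×BR +2rd +0wr — yes → AL2|MU2|ME1|BR0|rd2|wr1
(3) want 1×MEM +2rd +0wr — yes → AL2|MU2|ME0|BR0|rd0|wr1
(4) want 1×BR +2rd +0wr — FU → AL2|MU2|ME0|BR0|rd0|wr1
(5) want 1×BR +2rd +0wr — FU → AL2|MU2|ME0|BR0|rd0|wr1
(6) want 1×MUL +2rd +1wr — RD_PORT → AL2|MU2|ME0|BR0|rd0|wr1
(7) want 1×ALU +2rd +1wr — RD_PORT → AL2|MU2|ME0|BR0|rd0|wr1

reason(slot 6) = RD_PORT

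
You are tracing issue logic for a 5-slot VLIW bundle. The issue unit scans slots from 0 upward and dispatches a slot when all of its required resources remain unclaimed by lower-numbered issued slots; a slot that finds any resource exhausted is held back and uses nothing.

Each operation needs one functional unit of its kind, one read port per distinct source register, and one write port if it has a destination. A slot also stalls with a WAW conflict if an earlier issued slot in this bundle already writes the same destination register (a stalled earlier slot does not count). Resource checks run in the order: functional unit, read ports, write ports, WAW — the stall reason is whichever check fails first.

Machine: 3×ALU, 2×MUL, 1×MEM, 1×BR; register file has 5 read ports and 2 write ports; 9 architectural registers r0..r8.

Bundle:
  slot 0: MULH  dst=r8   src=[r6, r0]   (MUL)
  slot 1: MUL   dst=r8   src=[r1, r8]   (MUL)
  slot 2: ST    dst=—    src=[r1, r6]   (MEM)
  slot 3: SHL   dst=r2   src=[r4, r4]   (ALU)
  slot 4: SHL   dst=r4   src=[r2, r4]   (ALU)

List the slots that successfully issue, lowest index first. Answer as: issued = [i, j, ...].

  0. MUL→r8 ⇒ go  {3A/1Mu/1Ld/1B | 3r 1w}
  1. MUL→r8 ⇒ no(WAW)  {3A/1Mu/1Ld/1B | 3r 1w}
  2. MEM ⇒ go  {3A/1Mu/0Ld/1B | 1r 1w}
  3. ALU→r2 ⇒ go  {2A/1Mu/0Ld/1B | 0r 0w}
  4. ALU→r4 ⇒ no(RD_PORT)  {2A/1Mu/0Ld/1B | 0r 0w}

issued = [0, 2, 3]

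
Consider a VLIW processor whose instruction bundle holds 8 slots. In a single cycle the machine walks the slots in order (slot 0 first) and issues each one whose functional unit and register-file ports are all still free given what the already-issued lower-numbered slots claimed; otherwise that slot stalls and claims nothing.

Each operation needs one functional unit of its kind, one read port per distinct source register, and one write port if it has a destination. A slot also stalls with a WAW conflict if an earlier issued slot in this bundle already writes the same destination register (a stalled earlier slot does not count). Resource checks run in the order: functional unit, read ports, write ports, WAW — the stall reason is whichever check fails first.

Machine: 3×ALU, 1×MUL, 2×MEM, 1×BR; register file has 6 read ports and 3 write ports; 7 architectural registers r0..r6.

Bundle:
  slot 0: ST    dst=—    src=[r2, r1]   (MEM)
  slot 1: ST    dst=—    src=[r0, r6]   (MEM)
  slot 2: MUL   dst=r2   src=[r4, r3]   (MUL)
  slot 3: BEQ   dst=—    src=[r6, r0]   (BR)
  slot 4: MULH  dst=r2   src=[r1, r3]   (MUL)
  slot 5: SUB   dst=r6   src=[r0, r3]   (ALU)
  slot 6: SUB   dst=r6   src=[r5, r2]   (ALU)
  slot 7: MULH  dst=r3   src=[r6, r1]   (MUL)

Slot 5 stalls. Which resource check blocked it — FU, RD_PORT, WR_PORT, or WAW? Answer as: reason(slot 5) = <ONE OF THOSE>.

reason(slot 5) = RD_PORT

(0) want 1×MEM +2rd +0wr — yes → AL3|MU1|ME1|BR1|rd4|wr3
(1) want 1×MEM +2rd +0wr — yes → AL3|MU1|ME0|BR1|rd2|wr3
(2) want 1×MUL +2rd +1wr — yes → AL3|MU0|ME0|BR1|rd0|wr2
(3) want 1×BR +2rd +0wr — RD_PORT → AL3|MU0|ME0|BR1|rd0|wr2
(4) want 1×MUL +2rd +1wr — FU → AL3|MU0|ME0|BR1|rd0|wr2
(5) want 1×ALU +2rd +1wr — RD_PORT → AL3|MU0|ME0|BR1|rd0|wr2
(6) want 1×ALU +2rd +1wr — RD_PORT → AL3|MU0|ME0|BR1|rd0|wr2
(7) want 1×MUL +2rd +1wr — FU → AL3|MU0|ME0|BR1|rd0|wr2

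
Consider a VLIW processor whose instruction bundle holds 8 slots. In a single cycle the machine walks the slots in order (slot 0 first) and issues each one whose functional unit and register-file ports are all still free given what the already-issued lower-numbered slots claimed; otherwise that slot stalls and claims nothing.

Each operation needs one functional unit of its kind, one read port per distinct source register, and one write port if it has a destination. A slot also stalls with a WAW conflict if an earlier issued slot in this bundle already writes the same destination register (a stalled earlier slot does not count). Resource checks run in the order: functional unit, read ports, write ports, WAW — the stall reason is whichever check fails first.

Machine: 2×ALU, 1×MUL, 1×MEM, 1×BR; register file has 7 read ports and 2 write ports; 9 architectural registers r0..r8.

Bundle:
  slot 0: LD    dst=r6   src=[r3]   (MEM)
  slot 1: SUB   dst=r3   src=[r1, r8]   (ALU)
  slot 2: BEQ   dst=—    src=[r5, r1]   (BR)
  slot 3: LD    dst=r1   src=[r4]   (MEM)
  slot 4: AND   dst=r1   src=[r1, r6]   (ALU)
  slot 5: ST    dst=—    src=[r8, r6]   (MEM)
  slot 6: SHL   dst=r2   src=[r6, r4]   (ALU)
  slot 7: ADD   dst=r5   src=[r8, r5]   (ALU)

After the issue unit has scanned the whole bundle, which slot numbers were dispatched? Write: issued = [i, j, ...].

issued = [0, 1, 2]

(0) want 1×MEM +1rd +1wr — yes → AL2|MU1|ME0|BR1|rd6|wr1
(1) want 1×ALU +2rd +1wr — yes → AL1|MU1|ME0|BR1|rd4|wr0
(2) want 1×BR +2rd +0wr — yes → AL1|MU1|ME0|BR0|rd2|wr0
(3) want 1×MEM +1rd +1wr — FU → AL1|MU1|ME0|BR0|rd2|wr0
(4) want 1×ALU +2rd +1wr — WR_PORT → AL1|MU1|ME0|BR0|rd2|wr0
(5) want 1×MEM +2rd +0wr — FU → AL1|MU1|ME0|BR0|rd2|wr0
(6) want 1×ALU +2rd +1wr — WR_PORT → AL1|MU1|ME0|BR0|rd2|wr0
(7) want 1×ALU +2rd +1wr — WR_PORT → AL1|MU1|ME0|BR0|rd2|wr0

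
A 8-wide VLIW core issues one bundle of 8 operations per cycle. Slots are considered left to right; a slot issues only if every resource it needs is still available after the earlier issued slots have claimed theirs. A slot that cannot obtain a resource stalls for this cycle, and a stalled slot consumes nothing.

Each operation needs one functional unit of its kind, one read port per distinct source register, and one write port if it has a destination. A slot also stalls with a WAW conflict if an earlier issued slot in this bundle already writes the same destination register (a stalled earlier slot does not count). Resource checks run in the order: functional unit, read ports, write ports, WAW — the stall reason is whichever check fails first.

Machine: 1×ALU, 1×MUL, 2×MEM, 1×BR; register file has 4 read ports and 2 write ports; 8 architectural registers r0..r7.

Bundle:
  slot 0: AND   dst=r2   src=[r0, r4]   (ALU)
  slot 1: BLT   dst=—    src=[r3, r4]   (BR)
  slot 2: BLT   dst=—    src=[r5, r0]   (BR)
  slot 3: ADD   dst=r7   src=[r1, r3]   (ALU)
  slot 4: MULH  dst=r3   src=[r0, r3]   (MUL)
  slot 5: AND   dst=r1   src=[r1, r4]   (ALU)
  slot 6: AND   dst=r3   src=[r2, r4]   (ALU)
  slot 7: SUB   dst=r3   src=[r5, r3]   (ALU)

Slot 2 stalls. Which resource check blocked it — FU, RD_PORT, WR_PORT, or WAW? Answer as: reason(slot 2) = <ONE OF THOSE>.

[0] ALU needs rd=2 wr=1: ok; after: ALU=0 MUL=1 MEM=2 BR=1, R=2, W=1
[1] BR needs rd=2 wr=0: ok; after: ALU=0 MUL=1 MEM=2 BR=0, R=0, W=1
[2] BR needs rd=2 wr=0: FU; after: ALU=0 MUL=1 MEM=2 BR=0, R=0, W=1
[3] ALU needs rd=2 wr=1: FU; after: ALU=0 MUL=1 MEM=2 BR=0, R=0, W=1
[4] MUL needs rd=2 wr=1: RD_PORT; after: ALU=0 MUL=1 MEM=2 BR=0, R=0, W=1
[5] ALU needs rd=2 wr=1: FU; after: ALU=0 MUL=1 MEM=2 BR=0, R=0, W=1
[6] ALU needs rd=2 wr=1: FU; after: ALU=0 MUL=1 MEM=2 BR=0, R=0, W=1
[7] ALU needs rd=2 wr=1: FU; after: ALU=0 MUL=1 MEM=2 BR=0, R=0, W=1

reason(slot 2) = FU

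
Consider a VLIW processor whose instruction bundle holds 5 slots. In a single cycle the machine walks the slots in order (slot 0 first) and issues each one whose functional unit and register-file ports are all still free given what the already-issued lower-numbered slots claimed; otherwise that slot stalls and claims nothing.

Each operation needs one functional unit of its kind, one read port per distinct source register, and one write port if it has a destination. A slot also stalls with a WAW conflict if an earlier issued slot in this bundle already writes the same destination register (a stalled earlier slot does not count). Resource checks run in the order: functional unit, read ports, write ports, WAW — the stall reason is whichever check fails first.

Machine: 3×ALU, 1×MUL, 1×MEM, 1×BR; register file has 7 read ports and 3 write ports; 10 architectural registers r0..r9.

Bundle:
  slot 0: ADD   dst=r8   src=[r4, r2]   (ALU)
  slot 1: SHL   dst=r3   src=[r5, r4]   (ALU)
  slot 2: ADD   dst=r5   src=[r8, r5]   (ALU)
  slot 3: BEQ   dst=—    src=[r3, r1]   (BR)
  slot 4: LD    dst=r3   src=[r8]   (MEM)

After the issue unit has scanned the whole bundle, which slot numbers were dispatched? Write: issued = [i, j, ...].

issued = [0, 1, 2]

[0] ALU needs rd=2 wr=1: ok; after: ALU=2 MUL=1 MEM=1 BR=1, R=5, W=2
[1] ALU needs rd=2 wr=1: ok; after: ALU=1 MUL=1 MEM=1 BR=1, R=3, W=1
[2] ALU needs rd=2 wr=1: ok; after: ALU=0 MUL=1 MEM=1 BR=1, R=1, W=0
[3] BR needs rd=2 wr=0: RD_PORT; after: ALU=0 MUL=1 MEM=1 BR=1, R=1, W=0
[4] MEM needs rd=1 wr=1: WR_PORT; after: ALU=0 MUL=1 MEM=1 BR=1, R=1, W=0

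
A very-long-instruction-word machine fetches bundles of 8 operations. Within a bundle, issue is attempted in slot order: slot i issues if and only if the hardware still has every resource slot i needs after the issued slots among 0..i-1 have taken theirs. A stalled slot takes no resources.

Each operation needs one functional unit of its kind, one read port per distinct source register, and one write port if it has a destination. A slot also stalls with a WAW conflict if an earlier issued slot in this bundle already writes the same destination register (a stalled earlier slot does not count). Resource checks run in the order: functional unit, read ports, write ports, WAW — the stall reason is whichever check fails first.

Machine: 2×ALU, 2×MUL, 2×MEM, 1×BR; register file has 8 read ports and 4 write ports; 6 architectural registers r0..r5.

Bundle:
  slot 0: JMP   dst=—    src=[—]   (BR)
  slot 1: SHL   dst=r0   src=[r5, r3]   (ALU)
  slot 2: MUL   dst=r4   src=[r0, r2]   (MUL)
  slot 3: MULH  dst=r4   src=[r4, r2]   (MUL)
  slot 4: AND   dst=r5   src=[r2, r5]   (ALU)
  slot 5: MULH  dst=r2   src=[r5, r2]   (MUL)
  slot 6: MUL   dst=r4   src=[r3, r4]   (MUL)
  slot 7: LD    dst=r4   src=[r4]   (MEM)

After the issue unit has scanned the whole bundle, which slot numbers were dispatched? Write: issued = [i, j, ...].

(0) want 1×BR +0rd +0wr — yes → AL2|MU2|ME2|BR0|rd8|wr4
(1) want 1×ALU +2rd +1wr — yes → AL1|MU2|ME2|BR0|rd6|wr3
(2) want 1×MUL +2rd +1wr — yes → AL1|MU1|ME2|BR0|rd4|wr2
(3) want 1×MUL +2rd +1wr — WAW → AL1|MU1|ME2|BR0|rd4|wr2
(4) want 1×ALU +2rd +1wr — yes → AL0|MU1|ME2|BR0|rd2|wr1
(5) want 1×MUL +2rd +1wr — yes → AL0|MU0|ME2|BR0|rd0|wr0
(6) want 1×MUL +2rd +1wr — FU → AL0|MU0|ME2|BR0|rd0|wr0
(7) want 1×MEM +1rd +1wr — RD_PORT → AL0|MU0|ME2|BR0|rd0|wr0

issued = [0, 1, 2, 4, 5]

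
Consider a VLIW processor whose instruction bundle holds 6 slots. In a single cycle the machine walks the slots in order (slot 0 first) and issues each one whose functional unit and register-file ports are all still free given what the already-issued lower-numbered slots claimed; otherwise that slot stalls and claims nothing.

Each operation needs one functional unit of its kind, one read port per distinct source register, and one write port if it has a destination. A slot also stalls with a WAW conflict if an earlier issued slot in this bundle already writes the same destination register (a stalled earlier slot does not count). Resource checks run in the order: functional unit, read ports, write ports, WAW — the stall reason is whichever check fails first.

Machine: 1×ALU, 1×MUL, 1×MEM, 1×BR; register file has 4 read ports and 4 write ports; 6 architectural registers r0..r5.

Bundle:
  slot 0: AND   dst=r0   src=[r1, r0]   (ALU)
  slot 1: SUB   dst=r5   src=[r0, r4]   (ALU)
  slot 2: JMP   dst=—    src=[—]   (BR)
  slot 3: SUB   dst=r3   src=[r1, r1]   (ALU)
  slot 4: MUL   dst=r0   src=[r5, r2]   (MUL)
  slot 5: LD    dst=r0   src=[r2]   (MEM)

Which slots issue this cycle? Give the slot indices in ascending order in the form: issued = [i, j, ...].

issued = [0, 2]

[0] ALU needs rd=2 wr=1: ok; after: ALU=0 MUL=1 MEM=1 BR=1, R=2, W=3
[1] ALU needs rd=2 wr=1: FU; after: ALU=0 MUL=1 MEM=1 BR=1, R=2, W=3
[2] BR needs rd=0 wr=0: ok; after: ALU=0 MUL=1 MEM=1 BR=0, R=2, W=3
[3] ALU needs rd=1 wr=1: FU; after: ALU=0 MUL=1 MEM=1 BR=0, R=2, W=3
[4] MUL needs rd=2 wr=1: WAW; after: ALU=0 MUL=1 MEM=1 BR=0, R=2, W=3
[5] MEM needs rd=1 wr=1: WAW; after: ALU=0 MUL=1 MEM=1 BR=0, R=2, W=3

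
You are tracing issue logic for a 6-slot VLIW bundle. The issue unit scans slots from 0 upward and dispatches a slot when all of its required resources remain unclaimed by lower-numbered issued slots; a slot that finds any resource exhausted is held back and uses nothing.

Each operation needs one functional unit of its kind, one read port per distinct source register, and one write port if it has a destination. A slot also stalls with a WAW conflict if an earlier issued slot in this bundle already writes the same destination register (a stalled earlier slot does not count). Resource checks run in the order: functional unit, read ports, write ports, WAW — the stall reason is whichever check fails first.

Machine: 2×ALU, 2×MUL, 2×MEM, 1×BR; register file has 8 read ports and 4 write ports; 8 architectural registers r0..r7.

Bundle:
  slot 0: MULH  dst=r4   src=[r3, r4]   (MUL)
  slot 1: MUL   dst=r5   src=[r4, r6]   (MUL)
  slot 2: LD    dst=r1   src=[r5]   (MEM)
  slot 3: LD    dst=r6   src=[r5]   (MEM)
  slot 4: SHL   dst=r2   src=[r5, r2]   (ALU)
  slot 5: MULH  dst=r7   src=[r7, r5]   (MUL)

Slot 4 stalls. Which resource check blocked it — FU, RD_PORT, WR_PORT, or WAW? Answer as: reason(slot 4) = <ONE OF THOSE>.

(0) want 1×MUL +2rd +1wr — yes → AL2|MU1|ME2|BR1|rd6|wr3
(1) want 1×MUL +2rd +1wr — yes → AL2|MU0|ME2|BR1|rd4|wr2
(2) want 1×MEM +1rd +1wr — yes → AL2|MU0|ME1|BR1|rd3|wr1
(3) want 1×MEM +1rd +1wr — yes → AL2|MU0|ME0|BR1|rd2|wr0
(4) want 1×ALU +2rd +1wr — WR_PORT → AL2|MU0|ME0|BR1|rd2|wr0
(5) want 1×MUL +2rd +1wr — FU → AL2|MU0|ME0|BR1|rd2|wr0

reason(slot 4) = WR_PORT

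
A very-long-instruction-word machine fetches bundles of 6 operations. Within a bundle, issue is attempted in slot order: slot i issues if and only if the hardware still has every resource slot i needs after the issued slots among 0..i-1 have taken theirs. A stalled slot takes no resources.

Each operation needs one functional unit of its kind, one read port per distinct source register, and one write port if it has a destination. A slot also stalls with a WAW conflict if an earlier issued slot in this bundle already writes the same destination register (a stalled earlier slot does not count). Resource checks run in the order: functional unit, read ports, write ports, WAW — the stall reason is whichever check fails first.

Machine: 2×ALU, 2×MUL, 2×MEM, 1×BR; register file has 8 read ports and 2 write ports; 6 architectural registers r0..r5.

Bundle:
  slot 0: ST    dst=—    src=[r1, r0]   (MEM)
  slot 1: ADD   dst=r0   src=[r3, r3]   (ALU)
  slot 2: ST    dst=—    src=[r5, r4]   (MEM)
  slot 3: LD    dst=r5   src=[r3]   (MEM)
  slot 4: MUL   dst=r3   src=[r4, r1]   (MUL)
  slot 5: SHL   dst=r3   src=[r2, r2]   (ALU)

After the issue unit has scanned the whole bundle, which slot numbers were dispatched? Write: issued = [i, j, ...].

  0. MEM ⇒ go  {2A/2Mu/1Ld/1B | 6r 2w}
  1. ALU→r0 ⇒ go  {1A/2Mu/1Ld/1B | 5r 1w}
  2. MEM ⇒ go  {1A/2Mu/0Ld/1B | 3r 1w}
  3. MEM→r5 ⇒ no(FU)  {1A/2Mu/0Ld/1B | 3r 1w}
  4. MUL→r3 ⇒ go  {1A/1Mu/0Ld/1B | 1r 0w}
  5. ALU→r3 ⇒ no(WR_PORT)  {1A/1Mu/0Ld/1B | 1r 0w}

issued = [0, 1, 2, 4]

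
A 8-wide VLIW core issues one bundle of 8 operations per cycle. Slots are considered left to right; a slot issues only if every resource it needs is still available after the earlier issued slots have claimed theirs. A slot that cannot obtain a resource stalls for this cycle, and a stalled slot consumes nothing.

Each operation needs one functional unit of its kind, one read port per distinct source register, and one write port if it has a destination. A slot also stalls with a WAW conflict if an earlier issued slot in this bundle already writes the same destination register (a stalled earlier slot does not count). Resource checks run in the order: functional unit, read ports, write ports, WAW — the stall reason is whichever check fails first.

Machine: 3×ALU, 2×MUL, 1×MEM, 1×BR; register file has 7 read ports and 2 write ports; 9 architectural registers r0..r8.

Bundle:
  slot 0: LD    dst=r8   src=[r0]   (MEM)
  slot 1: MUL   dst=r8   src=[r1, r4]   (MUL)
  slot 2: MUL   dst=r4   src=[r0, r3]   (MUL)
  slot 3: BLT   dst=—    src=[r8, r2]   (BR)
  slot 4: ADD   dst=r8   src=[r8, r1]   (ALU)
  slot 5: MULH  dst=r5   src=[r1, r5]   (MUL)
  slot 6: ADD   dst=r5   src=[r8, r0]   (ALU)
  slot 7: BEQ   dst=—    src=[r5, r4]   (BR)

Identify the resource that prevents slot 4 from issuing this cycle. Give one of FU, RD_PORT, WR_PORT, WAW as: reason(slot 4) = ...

(0) want 1×MEM +1rd +1wr — yes → AL3|MU2|ME0|BR1|rd6|wr1
(1) want 1×MUL +2rd +1wr — WAW → AL3|MU2|ME0|BR1|rd6|wr1
(2) want 1×MUL +2rd +1wr — yes → AL3|MU1|ME0|BR1|rd4|wr0
(3) want 1×BR +2rd +0wr — yes → AL3|MU1|ME0|BR0|rd2|wr0
(4) want 1×ALU +2rd +1wr — WR_PORT → AL3|MU1|ME0|BR0|rd2|wr0
(5) want 1×MUL +2rd +1wr — WR_PORT → AL3|MU1|ME0|BR0|rd2|wr0
(6) want 1×ALU +2rd +1wr — WR_PORT → AL3|MU1|ME0|BR0|rd2|wr0
(7) want 1×BR +2rd +0wr — FU → AL3|MU1|ME0|BR0|rd2|wr0

reason(slot 4) = WR_PORT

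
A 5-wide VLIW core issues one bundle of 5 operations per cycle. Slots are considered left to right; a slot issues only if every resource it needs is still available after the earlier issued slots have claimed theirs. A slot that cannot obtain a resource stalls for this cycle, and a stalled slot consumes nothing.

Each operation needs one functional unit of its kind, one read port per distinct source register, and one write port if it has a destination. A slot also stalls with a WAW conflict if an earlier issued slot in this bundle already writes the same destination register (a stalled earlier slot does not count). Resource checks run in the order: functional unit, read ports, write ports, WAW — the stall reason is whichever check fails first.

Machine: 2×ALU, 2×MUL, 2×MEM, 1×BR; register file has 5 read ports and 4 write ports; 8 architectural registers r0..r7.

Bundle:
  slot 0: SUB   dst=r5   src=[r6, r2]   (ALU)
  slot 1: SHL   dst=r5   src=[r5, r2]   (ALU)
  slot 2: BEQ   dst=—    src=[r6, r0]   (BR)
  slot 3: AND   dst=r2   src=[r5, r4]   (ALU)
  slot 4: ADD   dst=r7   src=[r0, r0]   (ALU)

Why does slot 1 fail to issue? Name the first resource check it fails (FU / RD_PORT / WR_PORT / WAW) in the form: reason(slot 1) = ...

reason(slot 1) = WAW

#0 ALU src=r6,r2 dispatched  <A:1 Mu:2 Ld:2 B:1 rd:3 wr:3>
#1 ALU src=r5,r2 held:WAW  <A:1 Mu:2 Ld:2 B:1 rd:3 wr:3>
#2 BR src=r6,r0 dispatched  <A:1 Mu:2 Ld:2 B:0 rd:1 wr:3>
#3 ALU src=r5,r4 held:RD_PORT  <A:1 Mu:2 Ld:2 B:0 rd:1 wr:3>
#4 ALU src=r0,r0 dispatched  <A:0 Mu:2 Ld:2 B:0 rd:0 wr:2>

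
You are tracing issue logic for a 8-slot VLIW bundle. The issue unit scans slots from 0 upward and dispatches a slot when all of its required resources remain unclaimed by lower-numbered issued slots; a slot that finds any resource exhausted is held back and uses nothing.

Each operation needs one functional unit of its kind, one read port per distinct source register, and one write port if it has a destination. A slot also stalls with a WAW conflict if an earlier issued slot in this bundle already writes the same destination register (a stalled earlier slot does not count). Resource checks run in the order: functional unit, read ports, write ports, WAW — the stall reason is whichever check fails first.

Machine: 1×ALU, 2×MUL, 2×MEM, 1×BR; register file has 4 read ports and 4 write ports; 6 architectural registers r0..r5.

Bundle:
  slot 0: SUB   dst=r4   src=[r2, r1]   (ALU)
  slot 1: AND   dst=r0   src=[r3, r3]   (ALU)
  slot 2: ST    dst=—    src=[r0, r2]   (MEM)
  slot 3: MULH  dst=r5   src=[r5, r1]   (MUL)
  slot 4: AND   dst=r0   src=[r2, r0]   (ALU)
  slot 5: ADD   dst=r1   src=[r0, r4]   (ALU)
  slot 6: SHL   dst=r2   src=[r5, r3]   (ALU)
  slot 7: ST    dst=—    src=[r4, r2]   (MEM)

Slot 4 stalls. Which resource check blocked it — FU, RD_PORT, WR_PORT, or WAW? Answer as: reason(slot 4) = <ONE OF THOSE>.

reason(slot 4) = FU

slot 0 (ALU): ISSUE — free A0,Mu2,Ld2,B1 rp2 wp3
slot 1 (ALU): stall FU — free A0,Mu2,Ld2,B1 rp2 wp3
slot 2 (MEM): ISSUE — free A0,Mu2,Ld1,B1 rp0 wp3
slot 3 (MUL): stall RD_PORT — free A0,Mu2,Ld1,B1 rp0 wp3
slot 4 (ALU): stall FU — free A0,Mu2,Ld1,B1 rp0 wp3
slot 5 (ALU): stall FU — free A0,Mu2,Ld1,B1 rp0 wp3
slot 6 (ALU): stall FU — free A0,Mu2,Ld1,B1 rp0 wp3
slot 7 (MEM): stall RD_PORT — free A0,Mu2,Ld1,B1 rp0 wp3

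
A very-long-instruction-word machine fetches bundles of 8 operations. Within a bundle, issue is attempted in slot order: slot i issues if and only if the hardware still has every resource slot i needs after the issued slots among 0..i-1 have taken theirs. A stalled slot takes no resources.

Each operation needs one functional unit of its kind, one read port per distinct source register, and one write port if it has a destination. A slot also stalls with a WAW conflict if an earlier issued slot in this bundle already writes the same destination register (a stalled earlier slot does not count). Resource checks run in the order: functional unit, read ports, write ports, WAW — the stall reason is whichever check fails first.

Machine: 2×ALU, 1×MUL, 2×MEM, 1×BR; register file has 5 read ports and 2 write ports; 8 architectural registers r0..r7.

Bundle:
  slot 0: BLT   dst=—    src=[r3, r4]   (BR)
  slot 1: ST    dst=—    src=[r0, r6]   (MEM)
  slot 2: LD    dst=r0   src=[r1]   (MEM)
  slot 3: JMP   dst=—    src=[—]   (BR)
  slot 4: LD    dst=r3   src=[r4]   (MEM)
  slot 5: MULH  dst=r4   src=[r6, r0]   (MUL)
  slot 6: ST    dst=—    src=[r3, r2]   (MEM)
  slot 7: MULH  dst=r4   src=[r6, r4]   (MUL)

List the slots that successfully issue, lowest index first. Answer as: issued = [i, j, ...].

(0) want 1×BR +2rd +0wr — yes → AL2|MU1|ME2|BR0|rd3|wr2
(1) want 1×MEM +2rd +0wr — yes → AL2|MU1|ME1|BR0|rd1|wr2
(2) want 1×MEM +1rd +1wr — yes → AL2|MU1|ME0|BR0|rd0|wr1
(3) want 1×BR +0rd +0wr — FU → AL2|MU1|ME0|BR0|rd0|wr1
(4) want 1×MEM +1rd +1wr — FU → AL2|MU1|ME0|BR0|rd0|wr1
(5) want 1×MUL +2rd +1wr — RD_PORT → AL2|MU1|ME0|BR0|rd0|wr1
(6) want 1×MEM +2rd +0wr — FU → AL2|MU1|ME0|BR0|rd0|wr1
(7) want 1×MUL +2rd +1wr — RD_PORT → AL2|MU1|ME0|BR0|rd0|wr1

issued = [0, 1, 2]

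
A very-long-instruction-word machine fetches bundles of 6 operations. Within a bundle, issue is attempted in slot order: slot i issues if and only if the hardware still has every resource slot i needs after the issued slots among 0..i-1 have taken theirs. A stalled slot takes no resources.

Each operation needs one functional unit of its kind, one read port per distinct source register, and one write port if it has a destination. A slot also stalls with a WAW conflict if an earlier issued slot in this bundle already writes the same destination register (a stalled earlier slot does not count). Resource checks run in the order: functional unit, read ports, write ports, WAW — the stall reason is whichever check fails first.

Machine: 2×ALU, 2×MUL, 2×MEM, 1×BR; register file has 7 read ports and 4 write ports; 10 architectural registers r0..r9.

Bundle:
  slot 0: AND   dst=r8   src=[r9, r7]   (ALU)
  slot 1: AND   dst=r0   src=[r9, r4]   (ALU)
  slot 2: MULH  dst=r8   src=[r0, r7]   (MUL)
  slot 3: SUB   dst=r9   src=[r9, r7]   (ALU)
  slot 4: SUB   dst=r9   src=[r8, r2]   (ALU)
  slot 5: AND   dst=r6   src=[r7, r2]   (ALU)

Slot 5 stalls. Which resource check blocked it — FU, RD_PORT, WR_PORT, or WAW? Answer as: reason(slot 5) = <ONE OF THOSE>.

(0) want 1×ALU +2rd +1wr — yes → AL1|MU2|ME2|BR1|rd5|wr3
(1) want 1×ALU +2rd +1wr — yes → AL0|MU2|ME2|BR1|rd3|wr2
(2) want 1×MUL +2rd +1wr — WAW → AL0|MU2|ME2|BR1|rd3|wr2
(3) want 1×ALU +2rd +1wr — FU → AL0|MU2|ME2|BR1|rd3|wr2
(4) want 1×ALU +2rd +1wr — FU → AL0|MU2|ME2|BR1|rd3|wr2
(5) want 1×ALU +2rd +1wr — FU → AL0|MU2|ME2|BR1|rd3|wr2

reason(slot 5) = FU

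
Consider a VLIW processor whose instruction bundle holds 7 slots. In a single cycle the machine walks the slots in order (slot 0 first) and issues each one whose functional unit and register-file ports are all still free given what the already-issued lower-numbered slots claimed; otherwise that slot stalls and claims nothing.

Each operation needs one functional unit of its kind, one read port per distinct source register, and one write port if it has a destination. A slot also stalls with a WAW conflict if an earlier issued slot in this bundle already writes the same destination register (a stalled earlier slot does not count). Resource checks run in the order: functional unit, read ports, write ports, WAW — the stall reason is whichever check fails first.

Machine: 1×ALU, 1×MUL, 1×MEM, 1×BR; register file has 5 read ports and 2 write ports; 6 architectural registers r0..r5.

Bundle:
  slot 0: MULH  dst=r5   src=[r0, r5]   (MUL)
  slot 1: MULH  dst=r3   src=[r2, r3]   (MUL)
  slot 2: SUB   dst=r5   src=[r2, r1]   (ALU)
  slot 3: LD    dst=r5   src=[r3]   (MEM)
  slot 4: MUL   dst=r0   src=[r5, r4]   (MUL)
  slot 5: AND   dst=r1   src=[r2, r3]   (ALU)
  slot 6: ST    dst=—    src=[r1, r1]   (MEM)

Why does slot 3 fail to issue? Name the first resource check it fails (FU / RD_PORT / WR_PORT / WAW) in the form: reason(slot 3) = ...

reason(slot 3) = WAW

  0. MUL→r5 ⇒ go  {1A/0Mu/1Ld/1B | 3r 1w}
  1. MUL→r3 ⇒ no(FU)  {1A/0Mu/1Ld/1B | 3r 1w}
  2. ALU→r5 ⇒ no(WAW)  {1A/0Mu/1Ld/1B | 3r 1w}
  3. MEM→r5 ⇒ no(WAW)  {1A/0Mu/1Ld/1B | 3r 1w}
  4. MUL→r0 ⇒ no(FU)  {1A/0Mu/1Ld/1B | 3r 1w}
  5. ALU→r1 ⇒ go  {0A/0Mu/1Ld/1B | 1r 0w}
  6. MEM ⇒ go  {0A/0Mu/0Ld/1B | 0r 0w}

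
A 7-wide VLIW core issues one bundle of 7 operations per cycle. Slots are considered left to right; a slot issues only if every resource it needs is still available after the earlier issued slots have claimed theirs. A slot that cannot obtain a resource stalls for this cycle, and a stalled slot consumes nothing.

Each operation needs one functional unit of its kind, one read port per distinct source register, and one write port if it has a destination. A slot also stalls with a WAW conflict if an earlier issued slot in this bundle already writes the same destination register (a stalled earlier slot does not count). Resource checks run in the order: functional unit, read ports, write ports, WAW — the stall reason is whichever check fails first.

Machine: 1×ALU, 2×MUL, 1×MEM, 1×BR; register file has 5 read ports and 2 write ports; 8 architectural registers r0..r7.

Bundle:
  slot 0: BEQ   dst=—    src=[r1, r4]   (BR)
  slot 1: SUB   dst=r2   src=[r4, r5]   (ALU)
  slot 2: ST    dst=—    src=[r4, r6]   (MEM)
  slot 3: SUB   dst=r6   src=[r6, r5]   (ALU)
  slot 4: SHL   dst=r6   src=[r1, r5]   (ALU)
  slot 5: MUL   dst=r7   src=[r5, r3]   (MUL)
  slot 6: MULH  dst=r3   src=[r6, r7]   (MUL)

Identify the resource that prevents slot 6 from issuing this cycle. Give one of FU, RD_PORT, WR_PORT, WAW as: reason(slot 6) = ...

reason(slot 6) = RD_PORT

  0. BR ⇒ go  {1A/2Mu/1Ld/0B | 3r 2w}
  1. ALU→r2 ⇒ go  {0A/2Mu/1Ld/0B | 1r 1w}
  2. MEM ⇒ no(RD_PORT)  {0A/2Mu/1Ld/0B | 1r 1w}
  3. ALU→r6 ⇒ no(FU)  {0A/2Mu/1Ld/0B | 1r 1w}
  4. ALU→r6 ⇒ no(FU)  {0A/2Mu/1Ld/0B | 1r 1w}
  5. MUL→r7 ⇒ no(RD_PORT)  {0A/2Mu/1Ld/0B | 1r 1w}
  6. MUL→r3 ⇒ no(RD_PORT)  {0A/2Mu/1Ld/0B | 1r 1w}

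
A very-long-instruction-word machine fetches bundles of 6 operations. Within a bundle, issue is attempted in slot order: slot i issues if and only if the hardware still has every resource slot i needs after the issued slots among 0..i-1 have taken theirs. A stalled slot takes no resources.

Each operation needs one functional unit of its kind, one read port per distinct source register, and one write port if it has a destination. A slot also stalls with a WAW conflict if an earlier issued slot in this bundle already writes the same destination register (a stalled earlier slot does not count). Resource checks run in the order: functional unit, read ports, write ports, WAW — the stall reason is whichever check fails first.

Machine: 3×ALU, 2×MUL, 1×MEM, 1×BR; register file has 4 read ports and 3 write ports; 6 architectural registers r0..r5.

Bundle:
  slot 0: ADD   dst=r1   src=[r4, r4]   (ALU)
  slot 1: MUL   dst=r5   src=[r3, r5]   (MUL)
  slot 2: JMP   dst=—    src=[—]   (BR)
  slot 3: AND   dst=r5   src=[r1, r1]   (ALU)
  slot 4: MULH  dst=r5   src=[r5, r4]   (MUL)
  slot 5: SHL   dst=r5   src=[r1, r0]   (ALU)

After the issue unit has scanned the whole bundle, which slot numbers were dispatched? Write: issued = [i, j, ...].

issued = [0, 1, 2]

(0) want 1×ALU +1rd +1wr — yes → AL2|MU2|ME1|BR1|rd3|wr2
(1) want 1×MUL +2rd +1wr — yes → AL2|MU1|ME1|BR1|rd1|wr1
(2) want 1×BR +0rd +0wr — yes → AL2|MU1|ME1|BR0|rd1|wr1
(3) want 1×ALU +1rd +1wr — WAW → AL2|MU1|ME1|BR0|rd1|wr1
(4) want 1×MUL +2rd +1wr — RD_PORT → AL2|MU1|ME1|BR0|rd1|wr1
(5) want 1×ALU +2rd +1wr — RD_PORT → AL2|MU1|ME1|BR0|rd1|wr1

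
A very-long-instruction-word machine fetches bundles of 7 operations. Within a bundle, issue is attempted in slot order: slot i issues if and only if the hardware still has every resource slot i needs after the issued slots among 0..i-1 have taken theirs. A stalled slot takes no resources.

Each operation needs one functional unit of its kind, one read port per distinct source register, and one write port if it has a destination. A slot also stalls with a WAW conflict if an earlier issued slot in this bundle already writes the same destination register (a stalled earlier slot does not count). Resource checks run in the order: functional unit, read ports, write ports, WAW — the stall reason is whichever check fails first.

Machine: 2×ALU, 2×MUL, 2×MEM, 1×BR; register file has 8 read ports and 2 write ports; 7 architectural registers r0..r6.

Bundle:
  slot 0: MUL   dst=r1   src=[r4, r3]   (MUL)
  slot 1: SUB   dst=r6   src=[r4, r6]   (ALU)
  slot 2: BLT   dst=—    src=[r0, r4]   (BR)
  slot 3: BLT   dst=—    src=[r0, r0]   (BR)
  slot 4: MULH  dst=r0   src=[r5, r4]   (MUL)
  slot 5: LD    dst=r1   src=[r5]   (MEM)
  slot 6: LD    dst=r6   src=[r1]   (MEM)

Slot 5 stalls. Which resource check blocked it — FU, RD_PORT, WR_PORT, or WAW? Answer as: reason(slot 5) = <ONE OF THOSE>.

#0 MUL src=r4,r3 dispatched  <A:2 Mu:1 Ld:2 B:1 rd:6 wr:1>
#1 ALU src=r4,r6 dispatched  <A:1 Mu:1 Ld:2 B:1 rd:4 wr:0>
#2 BR src=r0,r4 dispatched  <A:1 Mu:1 Ld:2 B:0 rd:2 wr:0>
#3 BR src=r0,r0 held:FU  <A:1 Mu:1 Ld:2 B:0 rd:2 wr:0>
#4 MUL src=r5,r4 held:WR_PORT  <A:1 Mu:1 Ld:2 B:0 rd:2 wr:0>
#5 MEM src=r5 held:WR_PORT  <A:1 Mu:1 Ld:2 B:0 rd:2 wr:0>
#6 MEM src=r1 held:WR_PORT  <A:1 Mu:1 Ld:2 B:0 rd:2 wr:0>

reason(slot 5) = WR_PORT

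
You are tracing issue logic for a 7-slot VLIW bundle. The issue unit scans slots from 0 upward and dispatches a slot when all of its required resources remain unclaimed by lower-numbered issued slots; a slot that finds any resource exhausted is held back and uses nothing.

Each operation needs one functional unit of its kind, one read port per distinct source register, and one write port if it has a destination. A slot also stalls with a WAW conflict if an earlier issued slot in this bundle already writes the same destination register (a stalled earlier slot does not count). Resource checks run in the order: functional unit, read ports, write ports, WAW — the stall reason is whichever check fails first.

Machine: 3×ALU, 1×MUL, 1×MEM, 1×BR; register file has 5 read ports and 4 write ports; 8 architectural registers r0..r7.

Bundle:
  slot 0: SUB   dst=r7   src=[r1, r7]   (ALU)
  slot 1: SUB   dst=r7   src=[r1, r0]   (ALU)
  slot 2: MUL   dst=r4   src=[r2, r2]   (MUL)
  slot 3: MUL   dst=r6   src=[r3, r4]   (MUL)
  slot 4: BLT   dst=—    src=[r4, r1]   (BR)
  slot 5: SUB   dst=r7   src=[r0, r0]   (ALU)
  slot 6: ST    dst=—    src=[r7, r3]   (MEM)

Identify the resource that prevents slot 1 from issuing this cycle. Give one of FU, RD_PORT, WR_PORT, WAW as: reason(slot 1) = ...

slot 0 (ALU): ISSUE — free A2,Mu1,Ld1,B1 rp3 wp3
slot 1 (ALU): stall WAW — free A2,Mu1,Ld1,B1 rp3 wp3
slot 2 (MUL): ISSUE — free A2,Mu0,Ld1,B1 rp2 wp2
slot 3 (MUL): stall FU — free A2,Mu0,Ld1,B1 rp2 wp2
slot 4 (BR): ISSUE — free A2,Mu0,Ld1,B0 rp0 wp2
slot 5 (ALU): stall RD_PORT — free A2,Mu0,Ld1,B0 rp0 wp2
slot 6 (MEM): stall RD_PORT — free A2,Mu0,Ld1,B0 rp0 wp2

reason(slot 1) = WAW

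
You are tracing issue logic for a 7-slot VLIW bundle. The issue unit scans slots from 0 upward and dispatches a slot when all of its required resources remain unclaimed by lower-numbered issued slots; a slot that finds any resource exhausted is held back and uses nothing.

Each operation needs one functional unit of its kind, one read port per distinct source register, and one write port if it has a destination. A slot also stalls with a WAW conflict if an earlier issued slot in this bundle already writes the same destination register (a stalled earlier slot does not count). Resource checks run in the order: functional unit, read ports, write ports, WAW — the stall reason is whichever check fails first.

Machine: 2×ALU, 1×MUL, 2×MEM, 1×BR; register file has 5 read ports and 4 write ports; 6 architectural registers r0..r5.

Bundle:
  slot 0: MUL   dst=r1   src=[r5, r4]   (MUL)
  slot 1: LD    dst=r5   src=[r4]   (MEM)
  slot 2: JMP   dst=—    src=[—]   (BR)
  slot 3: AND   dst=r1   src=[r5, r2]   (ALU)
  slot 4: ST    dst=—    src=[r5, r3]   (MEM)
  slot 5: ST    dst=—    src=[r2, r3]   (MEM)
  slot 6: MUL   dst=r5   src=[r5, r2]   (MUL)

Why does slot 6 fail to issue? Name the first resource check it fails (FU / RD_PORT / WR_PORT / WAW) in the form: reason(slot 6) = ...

#0 MUL src=r5,r4 dispatched  <A:2 Mu:0 Ld:2 B:1 rd:3 wr:3>
#1 MEM src=r4 dispatched  <A:2 Mu:0 Ld:1 B:1 rd:2 wr:2>
#2 BR src=- dispatched  <A:2 Mu:0 Ld:1 B:0 rd:2 wr:2>
#3 ALU src=r5,r2 held:WAW  <A:2 Mu:0 Ld:1 B:0 rd:2 wr:2>
#4 MEM src=r5,r3 dispatched  <A:2 Mu:0 Ld:0 B:0 rd:0 wr:2>
#5 MEM src=r2,r3 held:FU  <A:2 Mu:0 Ld:0 B:0 rd:0 wr:2>
#6 MUL src=r5,r2 held:FU  <A:2 Mu:0 Ld:0 B:0 rd:0 wr:2>

reason(slot 6) = FU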